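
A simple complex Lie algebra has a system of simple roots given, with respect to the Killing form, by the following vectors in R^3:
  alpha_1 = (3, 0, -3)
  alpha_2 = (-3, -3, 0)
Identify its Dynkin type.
type A_2

Compute the Cartan integers a_ij = 2(alpha_i, alpha_j)/(alpha_j, alpha_j); the resulting 2x2 Cartan matrix is
[[2, -1], [-1, 2]].
All simple roots have the same length, so the diagram is simply laced. The associated Dynkin diagram is a chain of 2 nodes with single edges (A_2), so the type is A_2 (the algebra sl(3)).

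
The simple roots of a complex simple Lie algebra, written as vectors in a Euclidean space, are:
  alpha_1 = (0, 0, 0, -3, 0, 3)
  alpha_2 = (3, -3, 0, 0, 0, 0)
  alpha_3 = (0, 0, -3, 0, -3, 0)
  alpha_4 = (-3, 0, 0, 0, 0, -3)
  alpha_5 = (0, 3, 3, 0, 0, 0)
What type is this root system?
A_5

Compute the Cartan integers a_ij = 2(alpha_i, alpha_j)/(alpha_j, alpha_j); the resulting 5x5 Cartan matrix is
[[2, 0, 0, -1, 0], [0, 2, 0, -1, -1], [0, 0, 2, 0, -1], [-1, -1, 0, 2, 0], [0, -1, -1, 0, 2]].
All simple roots have the same length, so the diagram is simply laced. The associated Dynkin diagram is a chain of 5 nodes with single edges (A_5), so the type is A_5 (the algebra sl(6)).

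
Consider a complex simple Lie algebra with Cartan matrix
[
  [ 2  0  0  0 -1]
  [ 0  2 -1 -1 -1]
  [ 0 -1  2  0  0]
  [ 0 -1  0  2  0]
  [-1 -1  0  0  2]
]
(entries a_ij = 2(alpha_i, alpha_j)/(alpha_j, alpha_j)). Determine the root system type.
The matrix has rank 5 with 2's on the diagonal. Reading the off-diagonal entries as Dynkin edges (a single edge where a_ij = a_ji = -1; a double or triple edge where a_ij * a_ji = 2 or 3), the diagram is a chain of 3 nodes with a fork of two nodes at one end (D_5). One simple-root ordering that puts it in standard form is (alpha_1, alpha_5, alpha_2, alpha_3, alpha_4). So the algebra is type D_5, i.e. so(10).

D5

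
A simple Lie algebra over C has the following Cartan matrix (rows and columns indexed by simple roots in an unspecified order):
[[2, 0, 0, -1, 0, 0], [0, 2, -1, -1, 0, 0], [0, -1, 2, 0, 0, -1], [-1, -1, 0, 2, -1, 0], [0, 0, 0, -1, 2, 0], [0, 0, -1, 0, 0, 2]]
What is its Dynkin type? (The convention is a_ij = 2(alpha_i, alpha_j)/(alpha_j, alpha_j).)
The matrix has rank 6 with 2's on the diagonal. Reading the off-diagonal entries as Dynkin edges (a single edge where a_ij = a_ji = -1; a double or triple edge where a_ij * a_ji = 2 or 3), the diagram is a chain of 4 nodes with a fork of two nodes at one end (D_6). One simple-root ordering that puts it in standard form is (alpha_6, alpha_3, alpha_2, alpha_4, alpha_5, alpha_1). So the algebra is type D_6, i.e. so(12).

D_6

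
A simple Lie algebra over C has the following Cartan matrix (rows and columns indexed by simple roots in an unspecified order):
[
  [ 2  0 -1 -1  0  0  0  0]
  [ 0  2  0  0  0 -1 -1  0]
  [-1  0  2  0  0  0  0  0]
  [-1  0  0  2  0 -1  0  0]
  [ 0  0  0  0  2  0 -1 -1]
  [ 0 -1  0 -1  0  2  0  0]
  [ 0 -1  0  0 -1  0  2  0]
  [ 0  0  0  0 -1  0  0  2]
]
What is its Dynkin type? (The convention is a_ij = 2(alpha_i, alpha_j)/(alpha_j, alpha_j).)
A_8 (sl(9))

The matrix has rank 8 with 2's on the diagonal. Reading the off-diagonal entries as Dynkin edges (a single edge where a_ij = a_ji = -1; a double or triple edge where a_ij * a_ji = 2 or 3), the diagram is a chain of 8 nodes with single edges (A_8). One simple-root ordering that puts it in standard form is (alpha_8, alpha_5, alpha_7, alpha_2, alpha_6, alpha_4, alpha_1, alpha_3). So the algebra is type A_8, i.e. sl(9).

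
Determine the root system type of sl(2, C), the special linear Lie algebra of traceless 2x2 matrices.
A_1

This is sl(2), which has dimension 2^2 - 1 = 3 and rank 2 - 1 = 1 (a Cartan subalgebra is the diagonal traceless matrices). In the classification of classical Lie algebras, the special linear algebra sl(n+1) has type A_n; here n = 1, so the Dynkin diagram is a chain of 1 nodes with single edges (A_1). Hence the type is A_1.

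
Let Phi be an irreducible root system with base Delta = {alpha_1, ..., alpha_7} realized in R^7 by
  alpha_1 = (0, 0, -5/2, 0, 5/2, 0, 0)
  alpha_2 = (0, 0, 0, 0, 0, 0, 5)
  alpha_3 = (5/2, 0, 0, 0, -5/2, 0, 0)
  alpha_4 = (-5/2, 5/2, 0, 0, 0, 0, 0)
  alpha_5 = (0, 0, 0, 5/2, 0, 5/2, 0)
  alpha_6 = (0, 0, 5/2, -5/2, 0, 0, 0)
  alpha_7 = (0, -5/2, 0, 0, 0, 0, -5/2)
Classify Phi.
Compute the Cartan integers a_ij = 2(alpha_i, alpha_j)/(alpha_j, alpha_j); the resulting 7x7 Cartan matrix is
[[2, 0, -1, 0, 0, -1, 0], [0, 2, 0, 0, 0, 0, -2], [-1, 0, 2, -1, 0, 0, 0], [0, 0, -1, 2, 0, 0, -1], [0, 0, 0, 0, 2, -1, 0], [-1, 0, 0, 0, -1, 2, 0], [0, -1, 0, -1, 0, 0, 2]].
The roots have two lengths (squared-length ratio 2:1); the short ones are alpha_{1,3,4,5,6,7}. The associated Dynkin diagram is a chain of 7 nodes with a double edge at one end; the terminal node there is the unique long simple root (C_7), so the type is C_7 (the algebra sp(14)).

C7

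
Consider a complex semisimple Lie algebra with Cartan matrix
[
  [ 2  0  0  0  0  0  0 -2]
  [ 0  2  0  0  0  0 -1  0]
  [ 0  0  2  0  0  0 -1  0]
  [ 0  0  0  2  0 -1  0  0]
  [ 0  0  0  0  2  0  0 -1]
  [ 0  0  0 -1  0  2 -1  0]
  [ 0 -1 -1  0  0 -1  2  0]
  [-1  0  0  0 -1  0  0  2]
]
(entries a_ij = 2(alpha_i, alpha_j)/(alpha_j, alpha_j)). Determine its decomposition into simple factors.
C3 + D5

The diagram associated to this matrix has two connected components: the simple roots {alpha_1, alpha_5, alpha_8} form a chain of 3 nodes with a double edge at one end; the terminal node there is the unique long simple root (C_3), and {alpha_2, alpha_3, alpha_4, alpha_6, alpha_7} form a chain of 3 nodes with a fork of two nodes at one end (D_5). A semisimple Lie algebra decomposes uniquely as the direct sum of simple ideals, one per connected component of its Dynkin diagram, so g ≅ C_3 ⊕ D_5 (dimension 21 + 45 = 66).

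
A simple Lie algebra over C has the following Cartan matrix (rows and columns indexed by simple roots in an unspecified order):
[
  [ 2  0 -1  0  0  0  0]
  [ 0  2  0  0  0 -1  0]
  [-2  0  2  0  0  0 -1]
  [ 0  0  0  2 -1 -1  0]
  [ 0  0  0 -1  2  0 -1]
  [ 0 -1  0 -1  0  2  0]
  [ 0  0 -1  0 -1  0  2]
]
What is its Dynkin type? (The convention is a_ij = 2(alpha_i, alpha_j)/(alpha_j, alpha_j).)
The matrix has rank 7 with 2's on the diagonal. Reading the off-diagonal entries as Dynkin edges (a single edge where a_ij = a_ji = -1; a double or triple edge where a_ij * a_ji = 2 or 3), the diagram is a chain of 7 nodes with a double edge at one end; the terminal node there is the unique short simple root (B_7). One simple-root ordering that puts it in standard form is (alpha_2, alpha_6, alpha_4, alpha_5, alpha_7, alpha_3, alpha_1). So the algebra is type B_7, i.e. so(15).

B_7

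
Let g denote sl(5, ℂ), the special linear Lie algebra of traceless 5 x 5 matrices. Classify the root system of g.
This is sl(5), which has dimension 5^2 - 1 = 24 and rank 5 - 1 = 4 (a Cartan subalgebra is the diagonal traceless matrices). In the classification of classical Lie algebras, the special linear algebra sl(n+1) has type A_n; here n = 4, so the Dynkin diagram is a chain of 4 nodes with single edges (A_4). Hence the type is A_4.

A_4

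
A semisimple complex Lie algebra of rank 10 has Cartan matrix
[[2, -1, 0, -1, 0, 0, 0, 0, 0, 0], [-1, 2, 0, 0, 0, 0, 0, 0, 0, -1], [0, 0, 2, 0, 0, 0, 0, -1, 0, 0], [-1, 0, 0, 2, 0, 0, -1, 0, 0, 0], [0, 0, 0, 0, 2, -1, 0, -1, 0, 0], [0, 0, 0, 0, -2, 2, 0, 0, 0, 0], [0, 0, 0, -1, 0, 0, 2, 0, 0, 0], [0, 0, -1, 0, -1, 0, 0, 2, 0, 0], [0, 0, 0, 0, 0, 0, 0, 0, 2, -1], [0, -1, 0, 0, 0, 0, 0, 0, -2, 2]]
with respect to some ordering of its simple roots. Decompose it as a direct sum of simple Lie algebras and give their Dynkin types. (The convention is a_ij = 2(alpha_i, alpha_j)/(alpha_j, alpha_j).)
The diagram associated to this matrix has two connected components: the simple roots {alpha_1, alpha_2, alpha_4, alpha_7, alpha_9, alpha_10} form a chain of 6 nodes with a double edge at one end; the terminal node there is the unique short simple root (B_6), and {alpha_3, alpha_5, alpha_6, alpha_8} form a chain of 4 nodes with a double edge at one end; the terminal node there is the unique long simple root (C_4). A semisimple Lie algebra decomposes uniquely as the direct sum of simple ideals, one per connected component of its Dynkin diagram, so g ≅ B_6 ⊕ C_4 (dimension 78 + 36 = 114).

B6 ⊕ C4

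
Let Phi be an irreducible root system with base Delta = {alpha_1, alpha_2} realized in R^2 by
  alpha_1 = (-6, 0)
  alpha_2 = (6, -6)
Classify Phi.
type B_2

Compute the Cartan integers a_ij = 2(alpha_i, alpha_j)/(alpha_j, alpha_j); the resulting 2x2 Cartan matrix is
[[2, -1], [-2, 2]].
The roots have two lengths (squared-length ratio 2:1); the short ones are alpha_{1}. The associated Dynkin diagram is a chain of 2 nodes with a double edge at one end; the terminal node there is the unique short simple root (B_2), so the type is B_2 (the algebra so(5)).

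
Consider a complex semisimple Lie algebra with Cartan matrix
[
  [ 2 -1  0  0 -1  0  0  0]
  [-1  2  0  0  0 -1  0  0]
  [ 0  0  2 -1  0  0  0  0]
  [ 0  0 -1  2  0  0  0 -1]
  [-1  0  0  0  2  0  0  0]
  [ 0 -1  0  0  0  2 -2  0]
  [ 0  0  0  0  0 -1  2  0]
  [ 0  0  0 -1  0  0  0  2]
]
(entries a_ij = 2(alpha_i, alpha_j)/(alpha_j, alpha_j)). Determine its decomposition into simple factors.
A_3 (sl(4)) ⊕ B_5 (so(11))

The diagram associated to this matrix has two connected components: the simple roots {alpha_3, alpha_4, alpha_8} form a chain of 3 nodes with single edges (A_3), and {alpha_1, alpha_2, alpha_5, alpha_6, alpha_7} form a chain of 5 nodes with a double edge at one end; the terminal node there is the unique short simple root (B_5). A semisimple Lie algebra decomposes uniquely as the direct sum of simple ideals, one per connected component of its Dynkin diagram, so g ≅ A_3 ⊕ B_5 (dimension 15 + 55 = 70).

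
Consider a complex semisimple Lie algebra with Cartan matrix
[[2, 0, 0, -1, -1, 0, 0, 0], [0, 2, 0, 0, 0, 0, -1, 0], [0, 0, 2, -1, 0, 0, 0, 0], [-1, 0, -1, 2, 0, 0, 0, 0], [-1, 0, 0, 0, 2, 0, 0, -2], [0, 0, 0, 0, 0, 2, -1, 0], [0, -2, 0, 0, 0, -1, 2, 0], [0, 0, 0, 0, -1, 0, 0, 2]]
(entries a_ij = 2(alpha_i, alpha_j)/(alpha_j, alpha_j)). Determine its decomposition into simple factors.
B_3 (so(7)) ⊕ B_5 (so(11))

The diagram associated to this matrix has two connected components: the simple roots {alpha_2, alpha_6, alpha_7} form a chain of 3 nodes with a double edge at one end; the terminal node there is the unique short simple root (B_3), and {alpha_1, alpha_3, alpha_4, alpha_5, alpha_8} form a chain of 5 nodes with a double edge at one end; the terminal node there is the unique short simple root (B_5). A semisimple Lie algebra decomposes uniquely as the direct sum of simple ideals, one per connected component of its Dynkin diagram, so g ≅ B_3 ⊕ B_5 (dimension 21 + 55 = 76).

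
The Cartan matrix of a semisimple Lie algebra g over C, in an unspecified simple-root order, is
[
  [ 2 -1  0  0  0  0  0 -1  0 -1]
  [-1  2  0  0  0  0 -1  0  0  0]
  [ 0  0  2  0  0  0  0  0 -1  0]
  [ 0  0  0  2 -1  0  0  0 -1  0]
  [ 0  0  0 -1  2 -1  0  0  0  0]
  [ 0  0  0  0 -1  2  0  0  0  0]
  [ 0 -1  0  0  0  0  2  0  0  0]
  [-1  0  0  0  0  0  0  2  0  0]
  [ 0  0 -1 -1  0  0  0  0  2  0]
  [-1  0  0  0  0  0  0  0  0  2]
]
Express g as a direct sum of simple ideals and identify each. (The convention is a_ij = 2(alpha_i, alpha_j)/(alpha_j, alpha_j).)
A_5 + D_5

The diagram associated to this matrix has two connected components: the simple roots {alpha_3, alpha_4, alpha_5, alpha_6, alpha_9} form a chain of 5 nodes with single edges (A_5), and {alpha_1, alpha_2, alpha_7, alpha_8, alpha_10} form a chain of 3 nodes with a fork of two nodes at one end (D_5). A semisimple Lie algebra decomposes uniquely as the direct sum of simple ideals, one per connected component of its Dynkin diagram, so g ≅ A_5 ⊕ D_5 (dimension 35 + 45 = 80).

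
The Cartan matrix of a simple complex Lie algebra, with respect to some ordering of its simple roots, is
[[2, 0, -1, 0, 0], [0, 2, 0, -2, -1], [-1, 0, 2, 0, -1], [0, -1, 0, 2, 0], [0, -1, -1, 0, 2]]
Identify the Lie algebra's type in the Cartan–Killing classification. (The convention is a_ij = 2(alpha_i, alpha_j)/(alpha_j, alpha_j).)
type B_5

The matrix has rank 5 with 2's on the diagonal. Reading the off-diagonal entries as Dynkin edges (a single edge where a_ij = a_ji = -1; a double or triple edge where a_ij * a_ji = 2 or 3), the diagram is a chain of 5 nodes with a double edge at one end; the terminal node there is the unique short simple root (B_5). One simple-root ordering that puts it in standard form is (alpha_1, alpha_3, alpha_5, alpha_2, alpha_4). So the algebra is type B_5, i.e. so(11).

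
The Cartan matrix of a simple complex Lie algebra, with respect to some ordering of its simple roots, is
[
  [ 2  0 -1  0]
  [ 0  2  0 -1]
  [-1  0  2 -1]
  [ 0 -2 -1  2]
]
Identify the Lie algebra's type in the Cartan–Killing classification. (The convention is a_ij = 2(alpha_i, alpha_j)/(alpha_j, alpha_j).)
B4

The matrix has rank 4 with 2's on the diagonal. Reading the off-diagonal entries as Dynkin edges (a single edge where a_ij = a_ji = -1; a double or triple edge where a_ij * a_ji = 2 or 3), the diagram is a chain of 4 nodes with a double edge at one end; the terminal node there is the unique short simple root (B_4). One simple-root ordering that puts it in standard form is (alpha_1, alpha_3, alpha_4, alpha_2). So the algebra is type B_4, i.e. so(9).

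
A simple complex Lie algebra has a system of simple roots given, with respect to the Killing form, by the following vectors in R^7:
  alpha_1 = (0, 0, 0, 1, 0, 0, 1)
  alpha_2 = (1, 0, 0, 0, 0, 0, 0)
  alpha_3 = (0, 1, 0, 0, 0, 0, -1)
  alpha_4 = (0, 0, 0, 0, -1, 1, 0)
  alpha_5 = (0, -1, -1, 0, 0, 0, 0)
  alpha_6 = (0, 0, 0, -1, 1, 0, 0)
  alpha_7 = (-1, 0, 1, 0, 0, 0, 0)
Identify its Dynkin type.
B7

Compute the Cartan integers a_ij = 2(alpha_i, alpha_j)/(alpha_j, alpha_j); the resulting 7x7 Cartan matrix is
[[2, 0, -1, 0, 0, -1, 0], [0, 2, 0, 0, 0, 0, -1], [-1, 0, 2, 0, -1, 0, 0], [0, 0, 0, 2, 0, -1, 0], [0, 0, -1, 0, 2, 0, -1], [-1, 0, 0, -1, 0, 2, 0], [0, -2, 0, 0, -1, 0, 2]].
The roots have two lengths (squared-length ratio 2:1); the short ones are alpha_{2}. The associated Dynkin diagram is a chain of 7 nodes with a double edge at one end; the terminal node there is the unique short simple root (B_7), so the type is B_7 (the algebra so(15)).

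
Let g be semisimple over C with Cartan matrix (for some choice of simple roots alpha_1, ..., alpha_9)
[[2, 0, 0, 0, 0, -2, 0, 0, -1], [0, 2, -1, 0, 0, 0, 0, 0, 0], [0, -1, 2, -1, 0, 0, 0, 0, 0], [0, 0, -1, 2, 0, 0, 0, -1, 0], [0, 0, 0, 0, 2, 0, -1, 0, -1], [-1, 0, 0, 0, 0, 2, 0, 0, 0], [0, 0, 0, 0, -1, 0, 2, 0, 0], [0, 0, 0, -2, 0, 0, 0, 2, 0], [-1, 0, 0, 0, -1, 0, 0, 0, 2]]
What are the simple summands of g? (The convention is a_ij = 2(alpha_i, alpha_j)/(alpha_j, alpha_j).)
The diagram associated to this matrix has two connected components: the simple roots {alpha_1, alpha_5, alpha_6, alpha_7, alpha_9} form a chain of 5 nodes with a double edge at one end; the terminal node there is the unique short simple root (B_5), and {alpha_2, alpha_3, alpha_4, alpha_8} form a chain of 4 nodes with a double edge at one end; the terminal node there is the unique long simple root (C_4). A semisimple Lie algebra decomposes uniquely as the direct sum of simple ideals, one per connected component of its Dynkin diagram, so g ≅ B_5 ⊕ C_4 (dimension 55 + 36 = 91).

B_5 + C_4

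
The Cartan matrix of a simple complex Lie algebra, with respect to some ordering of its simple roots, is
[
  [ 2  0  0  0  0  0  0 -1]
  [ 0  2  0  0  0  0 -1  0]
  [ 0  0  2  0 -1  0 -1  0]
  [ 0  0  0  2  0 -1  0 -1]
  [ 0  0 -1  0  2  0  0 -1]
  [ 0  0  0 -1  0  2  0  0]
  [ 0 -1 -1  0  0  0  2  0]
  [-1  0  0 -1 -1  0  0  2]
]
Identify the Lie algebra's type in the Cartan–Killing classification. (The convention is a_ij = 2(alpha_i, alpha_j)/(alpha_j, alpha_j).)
E_8

The matrix has rank 8 with 2's on the diagonal. Reading the off-diagonal entries as Dynkin edges (a single edge where a_ij = a_ji = -1; a double or triple edge where a_ij * a_ji = 2 or 3), the diagram is a chain of 7 nodes with one extra node attached to the third node from one end (E_8). One simple-root ordering that puts it in standard form is (alpha_6, alpha_1, alpha_4, alpha_8, alpha_5, alpha_3, alpha_7, alpha_2). So the algebra is type E_8.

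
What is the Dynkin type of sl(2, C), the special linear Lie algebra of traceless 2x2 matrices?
This is sl(2), which has dimension 2^2 - 1 = 3 and rank 2 - 1 = 1 (a Cartan subalgebra is the diagonal traceless matrices). In the classification of classical Lie algebras, the special linear algebra sl(n+1) has type A_n; here n = 1, so the Dynkin diagram is a chain of 1 nodes with single edges (A_1). Hence the type is A_1.

type A_1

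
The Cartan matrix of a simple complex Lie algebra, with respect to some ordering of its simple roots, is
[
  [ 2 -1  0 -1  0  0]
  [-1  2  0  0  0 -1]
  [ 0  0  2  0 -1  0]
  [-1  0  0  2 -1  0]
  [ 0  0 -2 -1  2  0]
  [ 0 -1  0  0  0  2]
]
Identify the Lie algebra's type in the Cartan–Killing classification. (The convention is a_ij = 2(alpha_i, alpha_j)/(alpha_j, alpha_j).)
type B_6

The matrix has rank 6 with 2's on the diagonal. Reading the off-diagonal entries as Dynkin edges (a single edge where a_ij = a_ji = -1; a double or triple edge where a_ij * a_ji = 2 or 3), the diagram is a chain of 6 nodes with a double edge at one end; the terminal node there is the unique short simple root (B_6). One simple-root ordering that puts it in standard form is (alpha_6, alpha_2, alpha_1, alpha_4, alpha_5, alpha_3). So the algebra is type B_6, i.e. so(13).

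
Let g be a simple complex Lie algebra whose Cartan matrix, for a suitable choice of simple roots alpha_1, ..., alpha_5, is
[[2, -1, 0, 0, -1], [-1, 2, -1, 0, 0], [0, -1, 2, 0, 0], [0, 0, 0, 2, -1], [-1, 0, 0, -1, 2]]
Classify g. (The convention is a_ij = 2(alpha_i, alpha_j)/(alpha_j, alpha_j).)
A5

The matrix has rank 5 with 2's on the diagonal. Reading the off-diagonal entries as Dynkin edges (a single edge where a_ij = a_ji = -1; a double or triple edge where a_ij * a_ji = 2 or 3), the diagram is a chain of 5 nodes with single edges (A_5). One simple-root ordering that puts it in standard form is (alpha_3, alpha_2, alpha_1, alpha_5, alpha_4). So the algebra is type A_5, i.e. sl(6).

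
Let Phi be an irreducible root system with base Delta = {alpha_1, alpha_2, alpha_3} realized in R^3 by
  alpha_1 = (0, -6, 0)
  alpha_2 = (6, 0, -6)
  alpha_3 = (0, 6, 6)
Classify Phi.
Compute the Cartan integers a_ij = 2(alpha_i, alpha_j)/(alpha_j, alpha_j); the resulting 3x3 Cartan matrix is
[[2, 0, -1], [0, 2, -1], [-2, -1, 2]].
The roots have two lengths (squared-length ratio 2:1); the short ones are alpha_{1}. The associated Dynkin diagram is a chain of 3 nodes with a double edge at one end; the terminal node there is the unique short simple root (B_3), so the type is B_3 (the algebra so(7)).

type B_3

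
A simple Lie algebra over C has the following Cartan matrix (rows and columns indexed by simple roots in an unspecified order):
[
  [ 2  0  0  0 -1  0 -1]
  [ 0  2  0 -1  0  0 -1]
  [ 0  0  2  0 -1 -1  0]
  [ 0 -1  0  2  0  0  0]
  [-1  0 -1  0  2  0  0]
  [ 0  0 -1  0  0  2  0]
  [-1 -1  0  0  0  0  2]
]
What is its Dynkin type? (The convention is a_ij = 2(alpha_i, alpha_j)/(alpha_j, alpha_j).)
A7

The matrix has rank 7 with 2's on the diagonal. Reading the off-diagonal entries as Dynkin edges (a single edge where a_ij = a_ji = -1; a double or triple edge where a_ij * a_ji = 2 or 3), the diagram is a chain of 7 nodes with single edges (A_7). One simple-root ordering that puts it in standard form is (alpha_4, alpha_2, alpha_7, alpha_1, alpha_5, alpha_3, alpha_6). So the algebra is type A_7, i.e. sl(8).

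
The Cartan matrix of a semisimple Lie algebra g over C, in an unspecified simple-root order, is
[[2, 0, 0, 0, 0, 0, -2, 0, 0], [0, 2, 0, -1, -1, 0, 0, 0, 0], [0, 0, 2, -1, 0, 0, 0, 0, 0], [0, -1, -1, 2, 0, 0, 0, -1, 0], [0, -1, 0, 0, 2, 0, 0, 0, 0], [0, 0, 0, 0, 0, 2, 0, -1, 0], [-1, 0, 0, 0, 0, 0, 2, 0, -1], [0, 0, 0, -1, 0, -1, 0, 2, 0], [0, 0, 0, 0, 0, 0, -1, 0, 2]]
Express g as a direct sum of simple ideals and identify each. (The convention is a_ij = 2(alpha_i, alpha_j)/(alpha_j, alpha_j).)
C_3 + E_6

The diagram associated to this matrix has two connected components: the simple roots {alpha_1, alpha_7, alpha_9} form a chain of 3 nodes with a double edge at one end; the terminal node there is the unique long simple root (C_3), and {alpha_2, alpha_3, alpha_4, alpha_5, alpha_6, alpha_8} form a chain of 5 nodes with one extra node attached to the third node from one end (E_6). A semisimple Lie algebra decomposes uniquely as the direct sum of simple ideals, one per connected component of its Dynkin diagram, so g ≅ C_3 ⊕ E_6 (dimension 21 + 78 = 99).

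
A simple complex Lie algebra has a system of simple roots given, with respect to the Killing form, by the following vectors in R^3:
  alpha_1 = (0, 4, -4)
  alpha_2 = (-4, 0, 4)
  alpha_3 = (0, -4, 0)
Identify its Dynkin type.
Compute the Cartan integers a_ij = 2(alpha_i, alpha_j)/(alpha_j, alpha_j); the resulting 3x3 Cartan matrix is
[[2, -1, -2], [-1, 2, 0], [-1, 0, 2]].
The roots have two lengths (squared-length ratio 2:1); the short ones are alpha_{3}. The associated Dynkin diagram is a chain of 3 nodes with a double edge at one end; the terminal node there is the unique short simple root (B_3), so the type is B_3 (the algebra so(7)).

type B_3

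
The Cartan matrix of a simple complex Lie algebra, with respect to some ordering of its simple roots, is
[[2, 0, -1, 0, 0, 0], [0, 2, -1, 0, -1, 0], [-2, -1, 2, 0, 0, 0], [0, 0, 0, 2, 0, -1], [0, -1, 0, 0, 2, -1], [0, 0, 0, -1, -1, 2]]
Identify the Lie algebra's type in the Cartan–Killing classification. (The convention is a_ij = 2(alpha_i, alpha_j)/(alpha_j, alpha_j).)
The matrix has rank 6 with 2's on the diagonal. Reading the off-diagonal entries as Dynkin edges (a single edge where a_ij = a_ji = -1; a double or triple edge where a_ij * a_ji = 2 or 3), the diagram is a chain of 6 nodes with a double edge at one end; the terminal node there is the unique short simple root (B_6). One simple-root ordering that puts it in standard form is (alpha_4, alpha_6, alpha_5, alpha_2, alpha_3, alpha_1). So the algebra is type B_6, i.e. so(13).

type B_6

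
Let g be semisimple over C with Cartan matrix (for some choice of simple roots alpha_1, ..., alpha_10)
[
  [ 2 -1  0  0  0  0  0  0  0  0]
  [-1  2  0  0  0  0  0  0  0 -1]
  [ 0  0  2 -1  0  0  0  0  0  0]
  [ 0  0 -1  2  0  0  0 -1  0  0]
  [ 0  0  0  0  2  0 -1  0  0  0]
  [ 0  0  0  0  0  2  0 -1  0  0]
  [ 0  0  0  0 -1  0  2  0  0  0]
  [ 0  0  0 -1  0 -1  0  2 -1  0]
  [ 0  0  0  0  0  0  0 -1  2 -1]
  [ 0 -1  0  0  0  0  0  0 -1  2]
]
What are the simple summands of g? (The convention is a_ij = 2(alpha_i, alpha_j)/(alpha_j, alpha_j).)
A2 + E8

The diagram associated to this matrix has two connected components: the simple roots {alpha_5, alpha_7} form a chain of 2 nodes with single edges (A_2), and {alpha_1, alpha_2, alpha_3, alpha_4, alpha_6, alpha_8, alpha_9, alpha_10} form a chain of 7 nodes with one extra node attached to the third node from one end (E_8). A semisimple Lie algebra decomposes uniquely as the direct sum of simple ideals, one per connected component of its Dynkin diagram, so g ≅ A_2 ⊕ E_8 (dimension 8 + 248 = 256).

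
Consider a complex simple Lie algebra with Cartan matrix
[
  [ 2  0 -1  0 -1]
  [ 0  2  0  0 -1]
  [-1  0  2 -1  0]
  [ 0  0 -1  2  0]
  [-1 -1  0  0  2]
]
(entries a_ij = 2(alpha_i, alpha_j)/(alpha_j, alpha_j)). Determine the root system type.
A_5 (sl(6))

The matrix has rank 5 with 2's on the diagonal. Reading the off-diagonal entries as Dynkin edges (a single edge where a_ij = a_ji = -1; a double or triple edge where a_ij * a_ji = 2 or 3), the diagram is a chain of 5 nodes with single edges (A_5). One simple-root ordering that puts it in standard form is (alpha_2, alpha_5, alpha_1, alpha_3, alpha_4). So the algebra is type A_5, i.e. sl(6).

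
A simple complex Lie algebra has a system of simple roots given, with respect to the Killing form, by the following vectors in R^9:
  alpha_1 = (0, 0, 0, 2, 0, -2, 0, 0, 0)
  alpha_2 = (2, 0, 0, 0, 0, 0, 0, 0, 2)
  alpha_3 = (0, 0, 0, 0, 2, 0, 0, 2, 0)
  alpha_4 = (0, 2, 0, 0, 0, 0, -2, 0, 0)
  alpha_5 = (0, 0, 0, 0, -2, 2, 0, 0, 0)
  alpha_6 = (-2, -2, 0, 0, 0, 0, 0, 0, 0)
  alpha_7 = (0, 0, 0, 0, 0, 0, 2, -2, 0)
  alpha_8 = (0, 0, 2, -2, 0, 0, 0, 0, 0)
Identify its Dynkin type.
Compute the Cartan integers a_ij = 2(alpha_i, alpha_j)/(alpha_j, alpha_j); the resulting 8x8 Cartan matrix is
[[2, 0, 0, 0, -1, 0, 0, -1], [0, 2, 0, 0, 0, -1, 0, 0], [0, 0, 2, 0, -1, 0, -1, 0], [0, 0, 0, 2, 0, -1, -1, 0], [-1, 0, -1, 0, 2, 0, 0, 0], [0, -1, 0, -1, 0, 2, 0, 0], [0, 0, -1, -1, 0, 0, 2, 0], [-1, 0, 0, 0, 0, 0, 0, 2]].
All simple roots have the same length, so the diagram is simply laced. The associated Dynkin diagram is a chain of 8 nodes with single edges (A_8), so the type is A_8 (the algebra sl(9)).

A8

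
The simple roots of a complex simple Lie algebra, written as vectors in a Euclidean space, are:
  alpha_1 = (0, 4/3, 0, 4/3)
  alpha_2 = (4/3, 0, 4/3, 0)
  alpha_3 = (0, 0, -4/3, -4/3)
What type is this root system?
A3

Compute the Cartan integers a_ij = 2(alpha_i, alpha_j)/(alpha_j, alpha_j); the resulting 3x3 Cartan matrix is
[[2, 0, -1], [0, 2, -1], [-1, -1, 2]].
All simple roots have the same length, so the diagram is simply laced. The associated Dynkin diagram is a chain of 3 nodes with single edges (A_3), so the type is A_3 (the algebra sl(4)).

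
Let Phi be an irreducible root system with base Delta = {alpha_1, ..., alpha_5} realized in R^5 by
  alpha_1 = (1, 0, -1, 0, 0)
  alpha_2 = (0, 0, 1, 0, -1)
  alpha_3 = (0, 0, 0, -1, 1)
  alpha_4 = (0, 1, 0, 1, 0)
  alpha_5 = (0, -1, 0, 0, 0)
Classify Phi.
B_5

Compute the Cartan integers a_ij = 2(alpha_i, alpha_j)/(alpha_j, alpha_j); the resulting 5x5 Cartan matrix is
[[2, -1, 0, 0, 0], [-1, 2, -1, 0, 0], [0, -1, 2, -1, 0], [0, 0, -1, 2, -2], [0, 0, 0, -1, 2]].
The roots have two lengths (squared-length ratio 2:1); the short ones are alpha_{5}. The associated Dynkin diagram is a chain of 5 nodes with a double edge at one end; the terminal node there is the unique short simple root (B_5), so the type is B_5 (the algebra so(11)).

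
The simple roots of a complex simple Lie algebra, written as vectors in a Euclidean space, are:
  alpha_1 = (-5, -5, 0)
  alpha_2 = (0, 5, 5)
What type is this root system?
Compute the Cartan integers a_ij = 2(alpha_i, alpha_j)/(alpha_j, alpha_j); the resulting 2x2 Cartan matrix is
[[2, -1], [-1, 2]].
All simple roots have the same length, so the diagram is simply laced. The associated Dynkin diagram is a chain of 2 nodes with single edges (A_2), so the type is A_2 (the algebra sl(3)).

A_2 (sl(3))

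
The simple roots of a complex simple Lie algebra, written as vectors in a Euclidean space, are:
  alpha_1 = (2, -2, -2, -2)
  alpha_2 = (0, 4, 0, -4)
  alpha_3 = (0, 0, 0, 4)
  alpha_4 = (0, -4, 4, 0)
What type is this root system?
Compute the Cartan integers a_ij = 2(alpha_i, alpha_j)/(alpha_j, alpha_j); the resulting 4x4 Cartan matrix is
[[2, 0, -1, 0], [0, 2, -2, -1], [-1, -1, 2, 0], [0, -1, 0, 2]].
The roots have two lengths (squared-length ratio 2:1); the short ones are alpha_{1,3}. The associated Dynkin diagram is a chain of 4 nodes with a double edge between the middle two (F_4), so the type is F_4.

F_4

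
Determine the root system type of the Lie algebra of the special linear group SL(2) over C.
type A_1

This is sl(2), which has dimension 2^2 - 1 = 3 and rank 2 - 1 = 1 (a Cartan subalgebra is the diagonal traceless matrices). In the classification of classical Lie algebras, the special linear algebra sl(n+1) has type A_n; here n = 1, so the Dynkin diagram is a chain of 1 nodes with single edges (A_1). Hence the type is A_1.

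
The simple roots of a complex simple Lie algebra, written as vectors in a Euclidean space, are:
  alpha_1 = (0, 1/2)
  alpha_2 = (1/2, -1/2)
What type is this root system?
Compute the Cartan integers a_ij = 2(alpha_i, alpha_j)/(alpha_j, alpha_j); the resulting 2x2 Cartan matrix is
[[2, -1], [-2, 2]].
The roots have two lengths (squared-length ratio 2:1); the short ones are alpha_{1}. The associated Dynkin diagram is a chain of 2 nodes with a double edge at one end; the terminal node there is the unique short simple root (B_2), so the type is B_2 (the algebra so(5)).

B2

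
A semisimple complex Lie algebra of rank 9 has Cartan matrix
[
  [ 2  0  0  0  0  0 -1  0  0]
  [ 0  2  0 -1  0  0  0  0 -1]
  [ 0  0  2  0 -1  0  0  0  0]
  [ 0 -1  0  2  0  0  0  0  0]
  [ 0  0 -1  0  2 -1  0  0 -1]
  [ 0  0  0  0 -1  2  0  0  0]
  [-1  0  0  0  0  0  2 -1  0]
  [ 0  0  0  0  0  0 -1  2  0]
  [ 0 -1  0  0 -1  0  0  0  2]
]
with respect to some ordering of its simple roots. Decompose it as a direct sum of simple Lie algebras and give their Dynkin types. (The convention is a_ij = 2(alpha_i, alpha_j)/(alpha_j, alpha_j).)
A_3 (sl(4)) ⊕ D_6 (so(12))

The diagram associated to this matrix has two connected components: the simple roots {alpha_1, alpha_7, alpha_8} form a chain of 3 nodes with single edges (A_3), and {alpha_2, alpha_3, alpha_4, alpha_5, alpha_6, alpha_9} form a chain of 4 nodes with a fork of two nodes at one end (D_6). A semisimple Lie algebra decomposes uniquely as the direct sum of simple ideals, one per connected component of its Dynkin diagram, so g ≅ A_3 ⊕ D_6 (dimension 15 + 66 = 81).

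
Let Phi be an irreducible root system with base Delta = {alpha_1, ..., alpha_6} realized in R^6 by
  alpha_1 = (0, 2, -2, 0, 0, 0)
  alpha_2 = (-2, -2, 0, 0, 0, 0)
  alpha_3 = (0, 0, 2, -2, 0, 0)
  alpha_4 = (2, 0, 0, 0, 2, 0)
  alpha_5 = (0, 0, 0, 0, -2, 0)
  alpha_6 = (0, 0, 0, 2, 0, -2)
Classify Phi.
type B_6

Compute the Cartan integers a_ij = 2(alpha_i, alpha_j)/(alpha_j, alpha_j); the resulting 6x6 Cartan matrix is
[[2, -1, -1, 0, 0, 0], [-1, 2, 0, -1, 0, 0], [-1, 0, 2, 0, 0, -1], [0, -1, 0, 2, -2, 0], [0, 0, 0, -1, 2, 0], [0, 0, -1, 0, 0, 2]].
The roots have two lengths (squared-length ratio 2:1); the short ones are alpha_{5}. The associated Dynkin diagram is a chain of 6 nodes with a double edge at one end; the terminal node there is the unique short simple root (B_6), so the type is B_6 (the algebra so(13)).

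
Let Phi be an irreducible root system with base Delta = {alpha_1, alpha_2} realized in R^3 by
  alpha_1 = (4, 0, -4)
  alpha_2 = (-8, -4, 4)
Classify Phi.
G_2

Compute the Cartan integers a_ij = 2(alpha_i, alpha_j)/(alpha_j, alpha_j); the resulting 2x2 Cartan matrix is
[[2, -1], [-3, 2]].
The roots have two lengths (squared-length ratio 3:1); the short ones are alpha_{1}. The associated Dynkin diagram is two nodes joined by a triple edge (G_2), so the type is G_2.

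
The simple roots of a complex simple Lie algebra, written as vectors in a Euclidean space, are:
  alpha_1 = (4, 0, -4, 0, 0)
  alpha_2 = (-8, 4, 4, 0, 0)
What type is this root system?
Compute the Cartan integers a_ij = 2(alpha_i, alpha_j)/(alpha_j, alpha_j); the resulting 2x2 Cartan matrix is
[[2, -1], [-3, 2]].
The roots have two lengths (squared-length ratio 3:1); the short ones are alpha_{1}. The associated Dynkin diagram is two nodes joined by a triple edge (G_2), so the type is G_2.

G2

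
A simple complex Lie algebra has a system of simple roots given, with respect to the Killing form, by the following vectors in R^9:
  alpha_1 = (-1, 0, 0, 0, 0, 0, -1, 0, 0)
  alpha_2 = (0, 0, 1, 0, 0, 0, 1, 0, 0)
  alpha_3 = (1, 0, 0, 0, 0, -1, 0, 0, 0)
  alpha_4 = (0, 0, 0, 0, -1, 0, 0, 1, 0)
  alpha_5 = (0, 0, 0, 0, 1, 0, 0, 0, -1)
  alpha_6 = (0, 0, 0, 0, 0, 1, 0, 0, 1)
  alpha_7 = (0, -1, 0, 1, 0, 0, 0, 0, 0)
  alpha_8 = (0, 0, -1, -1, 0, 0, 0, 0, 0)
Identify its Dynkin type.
A_8

Compute the Cartan integers a_ij = 2(alpha_i, alpha_j)/(alpha_j, alpha_j); the resulting 8x8 Cartan matrix is
[[2, -1, -1, 0, 0, 0, 0, 0], [-1, 2, 0, 0, 0, 0, 0, -1], [-1, 0, 2, 0, 0, -1, 0, 0], [0, 0, 0, 2, -1, 0, 0, 0], [0, 0, 0, -1, 2, -1, 0, 0], [0, 0, -1, 0, -1, 2, 0, 0], [0, 0, 0, 0, 0, 0, 2, -1], [0, -1, 0, 0, 0, 0, -1, 2]].
All simple roots have the same length, so the diagram is simply laced. The associated Dynkin diagram is a chain of 8 nodes with single edges (A_8), so the type is A_8 (the algebra sl(9)).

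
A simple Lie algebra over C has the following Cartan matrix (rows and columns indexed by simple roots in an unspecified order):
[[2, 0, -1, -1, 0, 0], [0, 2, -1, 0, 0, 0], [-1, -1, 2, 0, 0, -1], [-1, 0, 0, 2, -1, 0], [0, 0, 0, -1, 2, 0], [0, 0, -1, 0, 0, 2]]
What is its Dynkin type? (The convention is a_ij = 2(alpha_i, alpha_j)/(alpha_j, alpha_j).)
D_6 (so(12))

The matrix has rank 6 with 2's on the diagonal. Reading the off-diagonal entries as Dynkin edges (a single edge where a_ij = a_ji = -1; a double or triple edge where a_ij * a_ji = 2 or 3), the diagram is a chain of 4 nodes with a fork of two nodes at one end (D_6). One simple-root ordering that puts it in standard form is (alpha_5, alpha_4, alpha_1, alpha_3, alpha_6, alpha_2). So the algebra is type D_6, i.e. so(12).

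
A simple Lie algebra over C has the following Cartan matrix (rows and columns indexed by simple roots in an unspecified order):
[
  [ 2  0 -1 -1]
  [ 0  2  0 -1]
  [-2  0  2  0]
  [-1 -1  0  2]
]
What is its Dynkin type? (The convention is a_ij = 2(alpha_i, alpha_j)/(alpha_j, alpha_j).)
type C_4

The matrix has rank 4 with 2's on the diagonal. Reading the off-diagonal entries as Dynkin edges (a single edge where a_ij = a_ji = -1; a double or triple edge where a_ij * a_ji = 2 or 3), the diagram is a chain of 4 nodes with a double edge at one end; the terminal node there is the unique long simple root (C_4). One simple-root ordering that puts it in standard form is (alpha_2, alpha_4, alpha_1, alpha_3). So the algebra is type C_4, i.e. sp(8).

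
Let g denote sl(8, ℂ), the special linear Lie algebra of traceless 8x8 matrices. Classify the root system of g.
type A_7

This is sl(8), which has dimension 8^2 - 1 = 63 and rank 8 - 1 = 7 (a Cartan subalgebra is the diagonal traceless matrices). In the classification of classical Lie algebras, the special linear algebra sl(n+1) has type A_n; here n = 7, so the Dynkin diagram is a chain of 7 nodes with single edges (A_7). Hence the type is A_7.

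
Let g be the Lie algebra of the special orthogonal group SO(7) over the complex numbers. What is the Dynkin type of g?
This is so(7) with 7 odd, which has dimension 7(7-1)/2 = 21 and rank (7-1)/2 = 3. In the classification of classical Lie algebras, the orthogonal algebra so(2n+1) in an odd number of variables has type B_n; here n = 3, so the Dynkin diagram is a chain of 3 nodes with a double edge at one end; the terminal node there is the unique short simple root (B_3). Hence the type is B_3.

B_3 (so(7))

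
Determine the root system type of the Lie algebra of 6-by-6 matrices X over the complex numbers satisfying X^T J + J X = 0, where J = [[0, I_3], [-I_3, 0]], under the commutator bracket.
type C_3

This is sp(6), which has dimension 6(6+1)/2 = 21 and rank 6/2 = 3. In the classification of classical Lie algebras, the symplectic algebra sp(2n) has type C_n; here n = 3, so the Dynkin diagram is a chain of 3 nodes with a double edge at one end; the terminal node there is the unique long simple root (C_3). Hence the type is C_3.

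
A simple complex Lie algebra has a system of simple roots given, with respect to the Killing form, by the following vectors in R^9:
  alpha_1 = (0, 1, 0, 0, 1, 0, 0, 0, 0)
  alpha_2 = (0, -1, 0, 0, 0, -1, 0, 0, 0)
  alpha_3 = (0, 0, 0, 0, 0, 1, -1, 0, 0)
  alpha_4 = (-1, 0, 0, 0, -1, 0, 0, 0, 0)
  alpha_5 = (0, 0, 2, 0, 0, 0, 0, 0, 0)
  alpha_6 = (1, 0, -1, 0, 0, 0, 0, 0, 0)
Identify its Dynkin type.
C_6

Compute the Cartan integers a_ij = 2(alpha_i, alpha_j)/(alpha_j, alpha_j); the resulting 6x6 Cartan matrix is
[[2, -1, 0, -1, 0, 0], [-1, 2, -1, 0, 0, 0], [0, -1, 2, 0, 0, 0], [-1, 0, 0, 2, 0, -1], [0, 0, 0, 0, 2, -2], [0, 0, 0, -1, -1, 2]].
The roots have two lengths (squared-length ratio 2:1); the short ones are alpha_{1,2,3,4,6}. The associated Dynkin diagram is a chain of 6 nodes with a double edge at one end; the terminal node there is the unique long simple root (C_6), so the type is C_6 (the algebra sp(12)).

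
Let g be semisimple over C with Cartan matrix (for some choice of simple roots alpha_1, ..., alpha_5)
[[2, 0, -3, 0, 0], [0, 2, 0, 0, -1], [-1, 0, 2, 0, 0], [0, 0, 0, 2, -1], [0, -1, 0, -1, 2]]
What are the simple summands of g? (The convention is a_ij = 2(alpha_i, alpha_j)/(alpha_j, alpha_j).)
The diagram associated to this matrix has two connected components: the simple roots {alpha_2, alpha_4, alpha_5} form a chain of 3 nodes with single edges (A_3), and {alpha_1, alpha_3} form two nodes joined by a triple edge (G_2). A semisimple Lie algebra decomposes uniquely as the direct sum of simple ideals, one per connected component of its Dynkin diagram, so g ≅ A_3 ⊕ G_2 (dimension 15 + 14 = 29).

A3 + G2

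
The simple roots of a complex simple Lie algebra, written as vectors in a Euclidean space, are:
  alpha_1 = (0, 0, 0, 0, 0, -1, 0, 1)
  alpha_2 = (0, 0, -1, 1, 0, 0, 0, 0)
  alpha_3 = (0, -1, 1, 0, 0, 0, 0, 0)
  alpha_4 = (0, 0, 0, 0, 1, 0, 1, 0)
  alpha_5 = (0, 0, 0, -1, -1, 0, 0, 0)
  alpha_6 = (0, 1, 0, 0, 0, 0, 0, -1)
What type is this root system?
A_6

Compute the Cartan integers a_ij = 2(alpha_i, alpha_j)/(alpha_j, alpha_j); the resulting 6x6 Cartan matrix is
[[2, 0, 0, 0, 0, -1], [0, 2, -1, 0, -1, 0], [0, -1, 2, 0, 0, -1], [0, 0, 0, 2, -1, 0], [0, -1, 0, -1, 2, 0], [-1, 0, -1, 0, 0, 2]].
All simple roots have the same length, so the diagram is simply laced. The associated Dynkin diagram is a chain of 6 nodes with single edges (A_6), so the type is A_6 (the algebra sl(7)).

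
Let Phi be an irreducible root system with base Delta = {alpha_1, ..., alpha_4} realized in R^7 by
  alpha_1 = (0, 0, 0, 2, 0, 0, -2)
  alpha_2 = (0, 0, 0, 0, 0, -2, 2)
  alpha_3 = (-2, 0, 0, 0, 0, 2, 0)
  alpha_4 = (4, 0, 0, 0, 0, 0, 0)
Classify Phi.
C_4 (sp(8))

Compute the Cartan integers a_ij = 2(alpha_i, alpha_j)/(alpha_j, alpha_j); the resulting 4x4 Cartan matrix is
[[2, -1, 0, 0], [-1, 2, -1, 0], [0, -1, 2, -1], [0, 0, -2, 2]].
The roots have two lengths (squared-length ratio 2:1); the short ones are alpha_{1,2,3}. The associated Dynkin diagram is a chain of 4 nodes with a double edge at one end; the terminal node there is the unique long simple root (C_4), so the type is C_4 (the algebra sp(8)).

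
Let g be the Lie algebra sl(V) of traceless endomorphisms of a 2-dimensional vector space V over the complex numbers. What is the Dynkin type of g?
This is sl(2), which has dimension 2^2 - 1 = 3 and rank 2 - 1 = 1 (a Cartan subalgebra is the diagonal traceless matrices). In the classification of classical Lie algebras, the special linear algebra sl(n+1) has type A_n; here n = 1, so the Dynkin diagram is a chain of 1 nodes with single edges (A_1). Hence the type is A_1.

A1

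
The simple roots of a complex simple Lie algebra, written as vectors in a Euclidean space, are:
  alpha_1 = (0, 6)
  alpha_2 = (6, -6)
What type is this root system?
type B_2

Compute the Cartan integers a_ij = 2(alpha_i, alpha_j)/(alpha_j, alpha_j); the resulting 2x2 Cartan matrix is
[[2, -1], [-2, 2]].
The roots have two lengths (squared-length ratio 2:1); the short ones are alpha_{1}. The associated Dynkin diagram is a chain of 2 nodes with a double edge at one end; the terminal node there is the unique short simple root (B_2), so the type is B_2 (the algebra so(5)).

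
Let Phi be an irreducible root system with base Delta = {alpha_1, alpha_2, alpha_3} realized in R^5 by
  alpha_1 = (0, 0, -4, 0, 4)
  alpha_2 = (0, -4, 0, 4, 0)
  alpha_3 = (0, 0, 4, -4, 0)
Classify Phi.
type A_3

Compute the Cartan integers a_ij = 2(alpha_i, alpha_j)/(alpha_j, alpha_j); the resulting 3x3 Cartan matrix is
[[2, 0, -1], [0, 2, -1], [-1, -1, 2]].
All simple roots have the same length, so the diagram is simply laced. The associated Dynkin diagram is a chain of 3 nodes with single edges (A_3), so the type is A_3 (the algebra sl(4)).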